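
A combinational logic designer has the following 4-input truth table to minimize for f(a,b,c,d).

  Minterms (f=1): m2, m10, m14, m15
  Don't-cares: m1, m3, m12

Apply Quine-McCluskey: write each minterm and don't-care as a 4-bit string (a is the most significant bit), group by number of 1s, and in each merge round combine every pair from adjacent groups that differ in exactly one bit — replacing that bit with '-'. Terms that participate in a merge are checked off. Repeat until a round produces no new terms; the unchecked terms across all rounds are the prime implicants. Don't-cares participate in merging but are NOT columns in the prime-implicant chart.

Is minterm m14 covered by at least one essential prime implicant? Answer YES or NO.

YES

[col 0] 0001*, 0010*, 0011*, 1010*, 1100*, 1110*, 1111*
[col 1] -010, 00-1, 001-, 1-10, 11-0, 111-
Prime implicants: -010, 00-1, 001-, 1-10, 11-0, 111-
PI chart (minterm → PIs covering it):
  2 | -010,001-
  10 | -010,1-10
  14 | 1-10,11-0,111-
  15 | 111-  (sole → essential)
Essential prime implicants: 111-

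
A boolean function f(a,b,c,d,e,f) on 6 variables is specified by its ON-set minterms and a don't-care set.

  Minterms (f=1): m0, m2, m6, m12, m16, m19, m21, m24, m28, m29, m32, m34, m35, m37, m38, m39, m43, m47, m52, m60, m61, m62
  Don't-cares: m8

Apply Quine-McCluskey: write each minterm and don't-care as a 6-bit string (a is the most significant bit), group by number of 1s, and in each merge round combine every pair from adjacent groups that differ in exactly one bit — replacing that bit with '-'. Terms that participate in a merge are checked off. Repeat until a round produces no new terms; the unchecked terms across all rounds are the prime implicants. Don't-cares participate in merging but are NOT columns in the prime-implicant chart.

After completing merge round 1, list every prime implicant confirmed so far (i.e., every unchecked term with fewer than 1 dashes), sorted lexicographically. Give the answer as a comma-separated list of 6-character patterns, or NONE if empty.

010011

size-2^0 implicants → 000000(✓)  000010(✓)  000110(✓)  001000(✓)  001100(✓)  010000(✓)  010011  010101(✓)  011000(✓)  011100(✓)  011101(✓)  100000(✓)  100010(✓)  100011(✓)  100101(✓)  100110(✓)  100111(✓)  101011(✓)  101111(✓)  110100(✓)  111100(✓)  111101(✓)  111110(✓)
size-2^1 implicants → -00000(✓)  -00010(✓)  -00110(✓)  -11100(✓)  -11101(✓)  0-0000(✓)  0-1000(✓)  0-1100(✓)  00-000(✓)  000-10(✓)  0000-0(✓)  001-00(✓)  01-000(✓)  01-101  011-00(✓)  01110-(✓)  10-011(✓)  10-111(✓)  100-10(✓)  100-11(✓)  1000-0(✓)  10001-(✓)  1001-1  10011-(✓)  101-11(✓)  11-100  1111-0  11110-(✓)
size-2^2 implicants → -00-10  -000-0  -1110-  0--000  0-1-00  10--11  100-1-
Unchecked terms (primes): -00-10, -000-0, -1110-, 0--000, 0-1-00, 01-101, 010011, 10--11, 100-1-, 1001-1, 11-100, 1111-0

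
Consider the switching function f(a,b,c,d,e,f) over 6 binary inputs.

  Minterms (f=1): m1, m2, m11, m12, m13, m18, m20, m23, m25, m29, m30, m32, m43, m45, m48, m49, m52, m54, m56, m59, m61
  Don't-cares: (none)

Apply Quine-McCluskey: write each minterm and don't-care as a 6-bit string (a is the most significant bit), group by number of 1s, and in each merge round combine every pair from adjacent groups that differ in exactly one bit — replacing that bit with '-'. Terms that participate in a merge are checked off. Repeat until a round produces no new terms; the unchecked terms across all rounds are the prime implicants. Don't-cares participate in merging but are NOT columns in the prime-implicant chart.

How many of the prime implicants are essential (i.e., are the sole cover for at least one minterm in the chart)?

14

size-2^0 implicants → 000001  000010(✓)  001011(✓)  001100(✓)  001101(✓)  010010(✓)  010100(✓)  010111  011001(✓)  011101(✓)  011110  100000(✓)  101011(✓)  101101(✓)  110000(✓)  110001(✓)  110100(✓)  110110(✓)  111000(✓)  111011(✓)  111101(✓)
size-2^1 implicants → -01011  -01101(✓)  -10100  -11101(✓)  0-0010  0-1101(✓)  00110-  011-01  1-0000  1-1011  1-1101(✓)  11-000  110-00  11000-  1101-0
size-2^2 implicants → --1101
Unchecked terms (primes): --1101, -01011, -10100, 0-0010, 000001, 00110-, 010111, 011-01, 011110, 1-0000, 1-1011, 11-000, 110-00, 11000-, 1101-0
Minterm coverage:
  m1 ⊆ 000001 [E]
  m2 ⊆ 0-0010 [E]
  m11 ⊆ -01011 [E]
  m12 ⊆ 00110- [E]
  m13 ⊆ --1101,00110-
  m18 ⊆ 0-0010 [E]
  m20 ⊆ -10100 [E]
  m23 ⊆ 010111 [E]
  m25 ⊆ 011-01 [E]
  m29 ⊆ --1101,011-01
  m30 ⊆ 011110 [E]
  m32 ⊆ 1-0000 [E]
  m43 ⊆ -01011,1-1011
  m45 ⊆ --1101 [E]
  m48 ⊆ 1-0000,11-000,110-00,11000-
  m49 ⊆ 11000- [E]
  m52 ⊆ -10100,110-00,1101-0
  m54 ⊆ 1101-0 [E]
  m56 ⊆ 11-000 [E]
  m59 ⊆ 1-1011 [E]
  m61 ⊆ --1101 [E]
E = {--1101, -01011, -10100, 0-0010, 000001, 00110-, 010111, 011-01, 011110, 1-0000, 1-1011, 11-000, 11000-, 1101-0}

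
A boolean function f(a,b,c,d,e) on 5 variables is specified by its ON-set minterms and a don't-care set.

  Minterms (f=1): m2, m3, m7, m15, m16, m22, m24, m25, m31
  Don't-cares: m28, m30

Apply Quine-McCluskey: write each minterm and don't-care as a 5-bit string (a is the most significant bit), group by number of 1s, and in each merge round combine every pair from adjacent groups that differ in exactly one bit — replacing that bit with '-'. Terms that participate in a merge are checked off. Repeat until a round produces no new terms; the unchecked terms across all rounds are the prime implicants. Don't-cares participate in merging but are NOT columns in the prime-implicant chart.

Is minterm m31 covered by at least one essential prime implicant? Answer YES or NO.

NO

size-2^0 implicants → 00010(✓)  00011(✓)  00111(✓)  01111(✓)  10000(✓)  10110(✓)  11000(✓)  11001(✓)  11100(✓)  11110(✓)  11111(✓)
size-2^1 implicants → -1111  0-111  00-11  0001-  1-000  1-110  11-00  1100-  111-0  1111-
Unchecked terms (primes): -1111, 0-111, 00-11, 0001-, 1-000, 1-110, 11-00, 1100-, 111-0, 1111-
Minterm coverage:
  m2 ⊆ 0001- [E]
  m3 ⊆ 00-11,0001-
  m7 ⊆ 0-111,00-11
  m15 ⊆ -1111,0-111
  m16 ⊆ 1-000 [E]
  m22 ⊆ 1-110 [E]
  m24 ⊆ 1-000,11-00,1100-
  m25 ⊆ 1100- [E]
  m31 ⊆ -1111,1111-
E = {0001-, 1-000, 1-110, 1100-}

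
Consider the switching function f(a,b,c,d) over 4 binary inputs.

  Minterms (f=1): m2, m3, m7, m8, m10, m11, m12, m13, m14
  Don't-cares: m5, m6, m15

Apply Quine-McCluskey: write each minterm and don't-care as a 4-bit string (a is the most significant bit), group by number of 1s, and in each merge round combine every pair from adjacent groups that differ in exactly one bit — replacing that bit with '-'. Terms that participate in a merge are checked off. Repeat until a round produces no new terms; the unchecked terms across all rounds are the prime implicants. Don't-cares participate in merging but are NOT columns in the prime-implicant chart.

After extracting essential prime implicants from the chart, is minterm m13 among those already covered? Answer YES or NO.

Round 0: 0010✓ 0011✓ 0101✓ 0110✓ 0111✓ 1000✓ 1010✓ 1011✓ 1100✓ 1101✓ 1110✓ 1111✓
Round 1: -010✓ -011✓ -101✓ -110✓ -111✓ 0-10✓ 0-11✓ 001-✓ 01-1✓ 011-✓ 1-00✓ 1-10✓ 1-11✓ 10-0✓ 101-✓ 11-0✓ 11-1✓ 110-✓ 111-✓
Round 2: --10✓ --11✓ -01-✓ -1-1 -11-✓ 0-1-✓ 1--0 1-1-✓ 11--
Round 3: --1-
PIs = {--1-, -1-1, 1--0, 11--}
Coverage chart:
  m2: --1- ←essential
  m3: --1- ←essential
  m7: --1-,-1-1
  m8: 1--0 ←essential
  m10: --1-,1--0
  m11: --1- ←essential
  m12: 1--0,11--
  m13: -1-1,11--
  m14: --1-,1--0,11--
Essential: --1-, 1--0

NO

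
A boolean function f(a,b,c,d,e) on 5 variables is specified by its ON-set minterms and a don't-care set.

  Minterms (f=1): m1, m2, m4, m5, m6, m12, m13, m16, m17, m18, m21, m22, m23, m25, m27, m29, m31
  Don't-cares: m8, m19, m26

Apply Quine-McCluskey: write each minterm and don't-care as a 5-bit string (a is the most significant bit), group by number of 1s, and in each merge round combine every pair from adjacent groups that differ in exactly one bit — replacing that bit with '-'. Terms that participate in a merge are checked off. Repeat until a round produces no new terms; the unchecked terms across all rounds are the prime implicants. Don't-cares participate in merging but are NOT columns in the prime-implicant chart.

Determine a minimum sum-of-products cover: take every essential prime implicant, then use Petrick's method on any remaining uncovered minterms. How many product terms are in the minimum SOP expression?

5

size-2^0 implicants → 00001(✓)  00010(✓)  00100(✓)  00101(✓)  00110(✓)  01000(✓)  01100(✓)  01101(✓)  10000(✓)  10001(✓)  10010(✓)  10011(✓)  10101(✓)  10110(✓)  10111(✓)  11001(✓)  11010(✓)  11011(✓)  11101(✓)  11111(✓)
size-2^1 implicants → -0001(✓)  -0010(✓)  -0101(✓)  -0110(✓)  -1101(✓)  0-100(✓)  0-101(✓)  00-01(✓)  00-10(✓)  001-0  0010-(✓)  01-00  0110-(✓)  1-001(✓)  1-010(✓)  1-011(✓)  1-101(✓)  1-111(✓)  10-01(✓)  10-10(✓)  10-11(✓)  100-0(✓)  100-1(✓)  1000-(✓)  1001-(✓)  101-1(✓)  1011-(✓)  11-01(✓)  11-11(✓)  110-1(✓)  1101-(✓)  111-1(✓)
size-2^2 implicants → --101  -0-01  -0-10  0-10-  1--01(✓)  1--11(✓)  1-0-1(✓)  1-01-  1-1-1(✓)  10--1(✓)  10-1-  100--  11--1(✓)
size-2^3 implicants → 1---1
Unchecked terms (primes): --101, -0-01, -0-10, 0-10-, 001-0, 01-00, 1---1, 1-01-, 10-1-, 100--
Minterm coverage:
  m1 ⊆ -0-01 [E]
  m2 ⊆ -0-10 [E]
  m4 ⊆ 0-10-,001-0
  m5 ⊆ --101,-0-01,0-10-
  m6 ⊆ -0-10,001-0
  m12 ⊆ 0-10-,01-00
  m13 ⊆ --101,0-10-
  m16 ⊆ 100-- [E]
  m17 ⊆ -0-01,1---1,100--
  m18 ⊆ -0-10,1-01-,10-1-,100--
  m21 ⊆ --101,-0-01,1---1
  m22 ⊆ -0-10,10-1-
  m23 ⊆ 1---1,10-1-
  m25 ⊆ 1---1 [E]
  m27 ⊆ 1---1,1-01-
  m29 ⊆ --101,1---1
  m31 ⊆ 1---1 [E]
E = {-0-01, -0-10, 1---1, 100--}
Petrick residual → 0-10-
Cover = b'd'e + b'de' + a'cd' + ae + ab'c'  |cover|=5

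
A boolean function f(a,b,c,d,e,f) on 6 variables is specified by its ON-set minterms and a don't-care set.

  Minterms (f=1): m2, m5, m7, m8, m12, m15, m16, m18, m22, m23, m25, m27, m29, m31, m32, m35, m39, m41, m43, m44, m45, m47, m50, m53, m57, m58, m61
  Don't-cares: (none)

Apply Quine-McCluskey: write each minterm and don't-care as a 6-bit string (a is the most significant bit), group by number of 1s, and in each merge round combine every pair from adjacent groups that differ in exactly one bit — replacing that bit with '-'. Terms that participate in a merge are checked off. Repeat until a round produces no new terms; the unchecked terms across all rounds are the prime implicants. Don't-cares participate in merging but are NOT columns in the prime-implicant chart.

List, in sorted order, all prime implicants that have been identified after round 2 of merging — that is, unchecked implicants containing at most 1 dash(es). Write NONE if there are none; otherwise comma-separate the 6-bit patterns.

-01100, -10010, 0-0010, 0001-1, 001-00, 010-10, 0100-0, 01011-, 100000, 10110-, 11-010, 11-101

size-2^0 implicants → 000010(✓)  000101(✓)  000111(✓)  001000(✓)  001100(✓)  001111(✓)  010000(✓)  010010(✓)  010110(✓)  010111(✓)  011001(✓)  011011(✓)  011101(✓)  011111(✓)  100000  100011(✓)  100111(✓)  101001(✓)  101011(✓)  101100(✓)  101101(✓)  101111(✓)  110010(✓)  110101(✓)  111001(✓)  111010(✓)  111101(✓)
size-2^1 implicants → -00111(✓)  -01100  -01111(✓)  -10010  -11001(✓)  -11101(✓)  0-0010  0-0111(✓)  0-1111(✓)  00-111(✓)  0001-1  001-00  01-111(✓)  010-10  0100-0  01011-  011-01(✓)  011-11(✓)  0110-1(✓)  0111-1(✓)  1-1001(✓)  1-1101(✓)  10-011(✓)  10-111(✓)  100-11(✓)  101-01(✓)  101-11(✓)  1010-1(✓)  1011-1(✓)  10110-  11-010  11-101  111-01(✓)
size-2^2 implicants → -0-111  -11-01  0--111  011--1  1-1-01  10--11  101--1
Unchecked terms (primes): -0-111, -01100, -10010, -11-01, 0--111, 0-0010, 0001-1, 001-00, 010-10, 0100-0, 01011-, 011--1, 1-1-01, 10--11, 100000, 101--1, 10110-, 11-010, 11-101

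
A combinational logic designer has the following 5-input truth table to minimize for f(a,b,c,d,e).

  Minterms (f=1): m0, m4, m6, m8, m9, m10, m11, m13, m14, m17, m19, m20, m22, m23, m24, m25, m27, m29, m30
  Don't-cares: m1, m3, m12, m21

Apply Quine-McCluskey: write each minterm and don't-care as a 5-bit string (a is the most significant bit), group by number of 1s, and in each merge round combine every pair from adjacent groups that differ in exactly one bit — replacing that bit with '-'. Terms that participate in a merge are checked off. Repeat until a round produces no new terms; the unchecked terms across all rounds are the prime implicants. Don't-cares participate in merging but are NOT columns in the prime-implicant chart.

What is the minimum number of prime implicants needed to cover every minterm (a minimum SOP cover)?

Round 0: 00000✓ 00001✓ 00011✓ 00100✓ 00110✓ 01000✓ 01001✓ 01010✓ 01011✓ 01100✓ 01101✓ 01110✓ 10001✓ 10011✓ 10100✓ 10101✓ 10110✓ 10111✓ 11000✓ 11001✓ 11011✓ 11101✓ 11110✓
Round 1: -0001✓ -0011✓ -0100✓ -0110✓ -1000✓ -1001✓ -1011✓ -1101✓ -1110✓ 0-000✓ 0-001✓ 0-011✓ 0-100✓ 0-110✓ 00-00✓ 000-1✓ 0000-✓ 001-0✓ 01-00✓ 01-01✓ 01-10✓ 010-0✓ 010-1✓ 0100-✓ 0101-✓ 011-0✓ 0110-✓ 1-001✓ 1-011✓ 1-101✓ 1-110✓ 10-01✓ 10-11✓ 100-1✓ 101-0✓ 101-1✓ 1010-✓ 1011-✓ 11-01✓ 110-1✓ 1100-✓
Round 2: --001✓ --011✓ --110 -00-1✓ -01-0 -1-01 -10-1✓ -100- 0--00 0-0-1✓ 0-00- 0-1-0 01--0 01-0- 010-- 1--01 1-0-1✓ 10--1 101--
Round 3: --0-1
PIs = {--0-1, --110, -01-0, -1-01, -100-, 0--00, 0-00-, 0-1-0, 01--0, 01-0-, 010--, 1--01, 10--1, 101--}
Coverage chart:
  m0: 0--00,0-00-
  m4: -01-0,0--00,0-1-0
  m6: --110,-01-0,0-1-0
  m8: -100-,0--00,0-00-,01--0,01-0-,010--
  m9: --0-1,-1-01,-100-,0-00-,01-0-,010--
  m10: 01--0,010--
  m11: --0-1,010--
  m13: -1-01,01-0-
  m14: --110,0-1-0,01--0
  m17: --0-1,1--01,10--1
  m19: --0-1,10--1
  m20: -01-0,101--
  m22: --110,-01-0,101--
  m23: 10--1,101--
  m24: -100- ←essential
  m25: --0-1,-1-01,-100-,1--01
  m27: --0-1 ←essential
  m29: -1-01,1--01
  m30: --110 ←essential
Essential: --0-1, --110, -100-
Petrick residual → -1-01, 0--00, 01--0, 101--
Min cover (7 terms): c'e + cde' + bd'e + bc'd' + a'd'e' + a'be' + ab'c

7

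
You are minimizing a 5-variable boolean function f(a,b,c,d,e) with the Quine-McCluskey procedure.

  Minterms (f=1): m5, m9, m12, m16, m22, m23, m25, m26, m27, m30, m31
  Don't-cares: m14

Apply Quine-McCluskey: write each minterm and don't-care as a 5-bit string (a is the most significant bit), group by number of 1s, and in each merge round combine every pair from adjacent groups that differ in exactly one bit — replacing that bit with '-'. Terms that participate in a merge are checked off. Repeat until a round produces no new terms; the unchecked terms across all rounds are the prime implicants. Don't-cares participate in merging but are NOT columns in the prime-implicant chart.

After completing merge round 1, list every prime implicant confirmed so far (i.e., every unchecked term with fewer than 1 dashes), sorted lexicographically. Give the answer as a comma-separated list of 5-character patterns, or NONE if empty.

size-2^0 implicants → 00101  01001(✓)  01100(✓)  01110(✓)  10000  10110(✓)  10111(✓)  11001(✓)  11010(✓)  11011(✓)  11110(✓)  11111(✓)
size-2^1 implicants → -1001  -1110  011-0  1-110(✓)  1-111(✓)  1011-(✓)  11-10(✓)  11-11(✓)  110-1  1101-(✓)  1111-(✓)
size-2^2 implicants → 1-11-  11-1-
Unchecked terms (primes): -1001, -1110, 00101, 011-0, 1-11-, 10000, 11-1-, 110-1

00101, 10000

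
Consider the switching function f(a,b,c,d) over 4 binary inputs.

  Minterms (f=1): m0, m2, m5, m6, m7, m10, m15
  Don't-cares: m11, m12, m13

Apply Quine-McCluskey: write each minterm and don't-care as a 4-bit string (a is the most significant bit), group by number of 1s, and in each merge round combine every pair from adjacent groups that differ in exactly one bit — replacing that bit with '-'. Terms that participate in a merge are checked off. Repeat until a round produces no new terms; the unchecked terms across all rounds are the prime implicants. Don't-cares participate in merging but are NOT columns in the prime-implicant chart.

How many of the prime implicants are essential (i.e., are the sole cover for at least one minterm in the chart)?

Round 0: 0000✓ 0010✓ 0101✓ 0110✓ 0111✓ 1010✓ 1011✓ 1100✓ 1101✓ 1111✓
Round 1: -010 -101✓ -111✓ 0-10 00-0 01-1✓ 011- 1-11 101- 11-1✓ 110-
Round 2: -1-1
PIs = {-010, -1-1, 0-10, 00-0, 011-, 1-11, 101-, 110-}
Coverage chart:
  m0: 00-0 ←essential
  m2: -010,0-10,00-0
  m5: -1-1 ←essential
  m6: 0-10,011-
  m7: -1-1,011-
  m10: -010,101-
  m15: -1-1,1-11
Essential: -1-1, 00-0

2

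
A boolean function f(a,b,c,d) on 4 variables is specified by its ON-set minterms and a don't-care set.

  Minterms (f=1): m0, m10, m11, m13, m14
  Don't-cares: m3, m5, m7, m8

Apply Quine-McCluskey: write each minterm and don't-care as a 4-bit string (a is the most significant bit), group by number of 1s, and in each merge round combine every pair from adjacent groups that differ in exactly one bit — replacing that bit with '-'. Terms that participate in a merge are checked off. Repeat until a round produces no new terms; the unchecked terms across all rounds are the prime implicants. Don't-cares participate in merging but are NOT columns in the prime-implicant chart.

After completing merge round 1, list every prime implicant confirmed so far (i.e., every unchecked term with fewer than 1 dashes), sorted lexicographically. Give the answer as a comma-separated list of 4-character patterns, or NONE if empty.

[col 0] 0000*, 0011*, 0101*, 0111*, 1000*, 1010*, 1011*, 1101*, 1110*
[col 1] -000, -011, -101, 0-11, 01-1, 1-10, 10-0, 101-
Prime implicants: -000, -011, -101, 0-11, 01-1, 1-10, 10-0, 101-

NONE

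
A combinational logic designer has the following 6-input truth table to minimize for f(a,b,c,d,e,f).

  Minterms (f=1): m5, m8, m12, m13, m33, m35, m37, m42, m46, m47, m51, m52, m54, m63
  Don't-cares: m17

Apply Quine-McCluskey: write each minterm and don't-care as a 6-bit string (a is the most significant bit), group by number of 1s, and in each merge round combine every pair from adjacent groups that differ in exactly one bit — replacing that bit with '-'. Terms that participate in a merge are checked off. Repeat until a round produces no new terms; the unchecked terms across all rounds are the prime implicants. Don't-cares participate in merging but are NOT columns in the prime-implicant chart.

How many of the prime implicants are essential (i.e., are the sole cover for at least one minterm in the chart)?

Round 0: 000101✓ 001000✓ 001100✓ 001101✓ 010001 100001✓ 100011✓ 100101✓ 101010✓ 101110✓ 101111✓ 110011✓ 110100✓ 110110✓ 111111✓
Round 1: -00101 00-101 001-00 00110- 1-0011 1-1111 100-01 1000-1 101-10 10111- 1101-0
PIs = {-00101, 00-101, 001-00, 00110-, 010001, 1-0011, 1-1111, 100-01, 1000-1, 101-10, 10111-, 1101-0}
Coverage chart:
  m5: -00101,00-101
  m8: 001-00 ←essential
  m12: 001-00,00110-
  m13: 00-101,00110-
  m33: 100-01,1000-1
  m35: 1-0011,1000-1
  m37: -00101,100-01
  m42: 101-10 ←essential
  m46: 101-10,10111-
  m47: 1-1111,10111-
  m51: 1-0011 ←essential
  m52: 1101-0 ←essential
  m54: 1101-0 ←essential
  m63: 1-1111 ←essential
Essential: 001-00, 1-0011, 1-1111, 101-10, 1101-0

5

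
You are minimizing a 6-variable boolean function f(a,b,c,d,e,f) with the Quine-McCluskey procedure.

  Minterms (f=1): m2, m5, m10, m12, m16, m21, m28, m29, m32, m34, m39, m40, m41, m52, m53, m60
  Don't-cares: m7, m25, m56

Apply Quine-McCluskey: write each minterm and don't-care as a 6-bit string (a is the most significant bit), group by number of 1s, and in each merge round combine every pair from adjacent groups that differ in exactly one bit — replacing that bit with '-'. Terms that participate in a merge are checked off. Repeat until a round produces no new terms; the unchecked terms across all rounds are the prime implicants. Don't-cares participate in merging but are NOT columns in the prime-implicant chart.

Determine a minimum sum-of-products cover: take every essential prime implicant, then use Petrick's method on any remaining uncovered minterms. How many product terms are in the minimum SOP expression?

10

Round 0: 000010✓ 000101✓ 000111✓ 001010✓ 001100✓ 010000 010101✓ 011001✓ 011100✓ 011101✓ 100000✓ 100010✓ 100111✓ 101000✓ 101001✓ 110100✓ 110101✓ 111000✓ 111100✓
Round 1: -00010 -00111 -10101 -11100 0-0101 0-1100 00-010 0001-1 01-101 011-01 01110- 1-1000 10-000 1000-0 10100- 11-100 11010- 111-00
PIs = {-00010, -00111, -10101, -11100, 0-0101, 0-1100, 00-010, 0001-1, 01-101, 010000, 011-01, 01110-, 1-1000, 10-000, 1000-0, 10100-, 11-100, 11010-, 111-00}
Coverage chart:
  m2: -00010,00-010
  m5: 0-0101,0001-1
  m10: 00-010 ←essential
  m12: 0-1100 ←essential
  m16: 010000 ←essential
  m21: -10101,0-0101,01-101
  m28: -11100,0-1100,01110-
  m29: 01-101,011-01,01110-
  m32: 10-000,1000-0
  m34: -00010,1000-0
  m39: -00111 ←essential
  m40: 1-1000,10-000,10100-
  m41: 10100- ←essential
  m52: 11-100,11010-
  m53: -10101,11010-
  m60: -11100,11-100,111-00
Essential: -00111, 0-1100, 00-010, 010000, 10100-
Petrick residual → -10101, 0-0101, 01-101, 1000-0, 11-100
Min cover (10 terms): b'c'def + bc'de'f + a'c'de'f + a'cde'f' + a'b'd'ef' + a'bde'f + a'bc'd'e'f' + ab'c'd'f' + ab'cd'e' + abde'f'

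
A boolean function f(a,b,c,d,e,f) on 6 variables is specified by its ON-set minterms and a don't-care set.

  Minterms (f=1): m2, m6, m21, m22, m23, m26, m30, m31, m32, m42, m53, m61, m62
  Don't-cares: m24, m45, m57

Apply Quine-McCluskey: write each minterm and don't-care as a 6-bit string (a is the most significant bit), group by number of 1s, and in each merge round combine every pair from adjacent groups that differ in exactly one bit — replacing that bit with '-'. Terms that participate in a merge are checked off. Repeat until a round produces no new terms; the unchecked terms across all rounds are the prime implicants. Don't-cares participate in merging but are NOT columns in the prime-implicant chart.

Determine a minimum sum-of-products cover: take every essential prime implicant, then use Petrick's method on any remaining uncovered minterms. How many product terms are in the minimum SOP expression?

8

[col 0] 000010*, 000110*, 010101*, 010110*, 010111*, 011000*, 011010*, 011110*, 011111*, 100000, 101010, 101101*, 110101*, 111001*, 111101*, 111110*
[col 1] -10101, -11110, 0-0110, 000-10, 01-110*, 01-111*, 0101-1, 01011-*, 011-10, 0110-0, 01111-*, 1-1101, 11-101, 111-01
[col 2] 01-11-
Prime implicants: -10101, -11110, 0-0110, 000-10, 01-11-, 0101-1, 011-10, 0110-0, 1-1101, 100000, 101010, 11-101, 111-01
PI chart (minterm → PIs covering it):
  2 | 000-10  (sole → essential)
  6 | 0-0110,000-10
  21 | -10101,0101-1
  22 | 0-0110,01-11-
  23 | 01-11-,0101-1
  26 | 011-10,0110-0
  30 | -11110,01-11-,011-10
  31 | 01-11-  (sole → essential)
  32 | 100000  (sole → essential)
  42 | 101010  (sole → essential)
  53 | -10101,11-101
  61 | 1-1101,11-101,111-01
  62 | -11110  (sole → essential)
Essential prime implicants: -11110, 000-10, 01-11-, 100000, 101010
Petrick residual → -10101, 011-10, 1-1101
Minimum SOP uses 8 PIs: bc'de'f + bcdef' + a'b'c'ef' + a'bde + a'bcef' + acde'f + ab'c'd'e'f' + ab'cd'ef'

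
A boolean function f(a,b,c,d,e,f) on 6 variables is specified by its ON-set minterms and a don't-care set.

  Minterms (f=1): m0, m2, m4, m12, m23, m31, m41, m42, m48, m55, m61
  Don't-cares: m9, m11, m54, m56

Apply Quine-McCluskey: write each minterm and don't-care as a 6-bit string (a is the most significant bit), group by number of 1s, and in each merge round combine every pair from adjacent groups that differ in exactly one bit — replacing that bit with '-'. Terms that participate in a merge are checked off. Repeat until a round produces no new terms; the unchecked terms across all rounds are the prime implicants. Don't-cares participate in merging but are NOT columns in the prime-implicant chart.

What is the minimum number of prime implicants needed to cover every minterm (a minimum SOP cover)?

8

size-2^0 implicants → 000000(✓)  000010(✓)  000100(✓)  001001(✓)  001011(✓)  001100(✓)  010111(✓)  011111(✓)  101001(✓)  101010  110000(✓)  110110(✓)  110111(✓)  111000(✓)  111101
size-2^1 implicants → -01001  -10111  00-100  000-00  0000-0  0010-1  01-111  11-000  11011-
Unchecked terms (primes): -01001, -10111, 00-100, 000-00, 0000-0, 0010-1, 01-111, 101010, 11-000, 11011-, 111101
Minterm coverage:
  m0 ⊆ 000-00,0000-0
  m2 ⊆ 0000-0 [E]
  m4 ⊆ 00-100,000-00
  m12 ⊆ 00-100 [E]
  m23 ⊆ -10111,01-111
  m31 ⊆ 01-111 [E]
  m41 ⊆ -01001 [E]
  m42 ⊆ 101010 [E]
  m48 ⊆ 11-000 [E]
  m55 ⊆ -10111,11011-
  m61 ⊆ 111101 [E]
E = {-01001, 00-100, 0000-0, 01-111, 101010, 11-000, 111101}
Petrick residual → -10111
Cover = b'cd'e'f + bc'def + a'b'de'f' + a'b'c'd'f' + a'bdef + ab'cd'ef' + abd'e'f' + abcde'f  |cover|=8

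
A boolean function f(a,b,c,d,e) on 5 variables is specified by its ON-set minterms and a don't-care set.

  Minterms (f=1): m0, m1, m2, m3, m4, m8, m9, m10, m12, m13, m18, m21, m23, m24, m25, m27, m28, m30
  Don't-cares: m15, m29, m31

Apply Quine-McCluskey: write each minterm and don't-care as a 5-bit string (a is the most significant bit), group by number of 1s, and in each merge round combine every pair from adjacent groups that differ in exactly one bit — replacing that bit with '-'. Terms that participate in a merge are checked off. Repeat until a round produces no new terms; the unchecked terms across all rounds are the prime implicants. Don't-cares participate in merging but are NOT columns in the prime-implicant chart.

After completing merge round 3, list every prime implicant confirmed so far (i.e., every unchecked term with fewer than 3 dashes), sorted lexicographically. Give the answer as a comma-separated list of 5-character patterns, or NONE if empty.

[col 0] 00000*, 00001*, 00010*, 00011*, 00100*, 01000*, 01001*, 01010*, 01100*, 01101*, 01111*, 10010*, 10101*, 10111*, 11000*, 11001*, 11011*, 11100*, 11101*, 11110*, 11111*
[col 1] -0010, -1000*, -1001*, -1100*, -1101*, -1111*, 0-000*, 0-001*, 0-010*, 0-100*, 00-00*, 000-0*, 000-1*, 0000-*, 0001-*, 01-00*, 01-01*, 010-0*, 0100-*, 011-1*, 0110-*, 1-101*, 1-111*, 101-1*, 11-00*, 11-01*, 11-11*, 110-1*, 1100-*, 111-0*, 111-1*, 1110-*, 1111-*
[col 2] -1-00*, -1-01*, -100-*, -11-1, -110-*, 0--00, 0-0-0, 0-00-, 000--, 01-0-*, 1-1-1, 11--1, 11-0-*, 111--
[col 3] -1-0-
Prime implicants: -0010, -1-0-, -11-1, 0--00, 0-0-0, 0-00-, 000--, 1-1-1, 11--1, 111--

-0010, -11-1, 0--00, 0-0-0, 0-00-, 000--, 1-1-1, 11--1, 111--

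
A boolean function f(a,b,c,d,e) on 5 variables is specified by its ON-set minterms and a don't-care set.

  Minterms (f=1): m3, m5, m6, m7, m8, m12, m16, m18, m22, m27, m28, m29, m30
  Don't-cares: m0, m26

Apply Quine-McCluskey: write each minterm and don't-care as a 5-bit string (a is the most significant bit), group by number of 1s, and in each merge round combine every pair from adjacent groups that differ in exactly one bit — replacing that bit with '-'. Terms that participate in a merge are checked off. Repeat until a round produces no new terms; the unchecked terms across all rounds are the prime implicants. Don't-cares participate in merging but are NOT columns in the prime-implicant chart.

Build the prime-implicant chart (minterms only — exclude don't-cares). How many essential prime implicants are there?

4

size-2^0 implicants → 00000(✓)  00011(✓)  00101(✓)  00110(✓)  00111(✓)  01000(✓)  01100(✓)  10000(✓)  10010(✓)  10110(✓)  11010(✓)  11011(✓)  11100(✓)  11101(✓)  11110(✓)
size-2^1 implicants → -0000  -0110  -1100  0-000  00-11  001-1  0011-  01-00  1-010(✓)  1-110(✓)  10-10(✓)  100-0  11-10(✓)  1101-  111-0  1110-
size-2^2 implicants → 1--10
Unchecked terms (primes): -0000, -0110, -1100, 0-000, 00-11, 001-1, 0011-, 01-00, 1--10, 100-0, 1101-, 111-0, 1110-
Minterm coverage:
  m3 ⊆ 00-11 [E]
  m5 ⊆ 001-1 [E]
  m6 ⊆ -0110,0011-
  m7 ⊆ 00-11,001-1,0011-
  m8 ⊆ 0-000,01-00
  m12 ⊆ -1100,01-00
  m16 ⊆ -0000,100-0
  m18 ⊆ 1--10,100-0
  m22 ⊆ -0110,1--10
  m27 ⊆ 1101- [E]
  m28 ⊆ -1100,111-0,1110-
  m29 ⊆ 1110- [E]
  m30 ⊆ 1--10,111-0
E = {00-11, 001-1, 1101-, 1110-}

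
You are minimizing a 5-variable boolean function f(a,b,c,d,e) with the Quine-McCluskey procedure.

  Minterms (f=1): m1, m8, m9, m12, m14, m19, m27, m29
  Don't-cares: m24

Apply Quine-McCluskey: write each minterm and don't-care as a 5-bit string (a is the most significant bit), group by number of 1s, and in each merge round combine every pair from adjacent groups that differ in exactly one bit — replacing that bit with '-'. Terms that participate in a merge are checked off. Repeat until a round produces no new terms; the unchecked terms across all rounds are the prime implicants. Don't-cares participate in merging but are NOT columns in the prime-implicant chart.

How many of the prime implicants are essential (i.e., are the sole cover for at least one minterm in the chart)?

Round 0: 00001✓ 01000✓ 01001✓ 01100✓ 01110✓ 10011✓ 11000✓ 11011✓ 11101
Round 1: -1000 0-001 01-00 0100- 011-0 1-011
PIs = {-1000, 0-001, 01-00, 0100-, 011-0, 1-011, 11101}
Coverage chart:
  m1: 0-001 ←essential
  m8: -1000,01-00,0100-
  m9: 0-001,0100-
  m12: 01-00,011-0
  m14: 011-0 ←essential
  m19: 1-011 ←essential
  m27: 1-011 ←essential
  m29: 11101 ←essential
Essential: 0-001, 011-0, 1-011, 11101

4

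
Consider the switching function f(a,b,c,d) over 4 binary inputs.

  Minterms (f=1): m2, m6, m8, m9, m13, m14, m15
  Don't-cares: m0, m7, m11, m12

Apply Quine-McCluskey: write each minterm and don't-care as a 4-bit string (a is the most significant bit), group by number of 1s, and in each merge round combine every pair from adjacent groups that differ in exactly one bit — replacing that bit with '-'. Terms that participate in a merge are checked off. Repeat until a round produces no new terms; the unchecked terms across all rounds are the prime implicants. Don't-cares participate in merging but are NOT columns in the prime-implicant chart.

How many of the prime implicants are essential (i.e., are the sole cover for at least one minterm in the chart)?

0

Round 0: 0000✓ 0010✓ 0110✓ 0111✓ 1000✓ 1001✓ 1011✓ 1100✓ 1101✓ 1110✓ 1111✓
Round 1: -000 -110✓ -111✓ 0-10 00-0 011-✓ 1-00✓ 1-01✓ 1-11✓ 10-1✓ 100-✓ 11-0✓ 11-1✓ 110-✓ 111-✓
Round 2: -11- 1--1 1-0- 11--
PIs = {-000, -11-, 0-10, 00-0, 1--1, 1-0-, 11--}
Coverage chart:
  m2: 0-10,00-0
  m6: -11-,0-10
  m8: -000,1-0-
  m9: 1--1,1-0-
  m13: 1--1,1-0-,11--
  m14: -11-,11--
  m15: -11-,1--1,11--
(no essential prime implicants)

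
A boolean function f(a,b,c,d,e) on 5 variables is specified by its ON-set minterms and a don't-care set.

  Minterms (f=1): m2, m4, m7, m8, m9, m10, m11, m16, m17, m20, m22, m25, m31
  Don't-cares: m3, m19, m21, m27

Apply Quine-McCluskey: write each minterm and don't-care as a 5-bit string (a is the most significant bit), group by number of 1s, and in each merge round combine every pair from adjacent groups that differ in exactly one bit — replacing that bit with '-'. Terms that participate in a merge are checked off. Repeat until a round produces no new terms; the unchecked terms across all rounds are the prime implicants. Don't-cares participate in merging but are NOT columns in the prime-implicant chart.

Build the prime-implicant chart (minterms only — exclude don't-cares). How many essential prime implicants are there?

7

[col 0] 00010*, 00011*, 00100*, 00111*, 01000*, 01001*, 01010*, 01011*, 10000*, 10001*, 10011*, 10100*, 10101*, 10110*, 11001*, 11011*, 11111*
[col 1] -0011*, -0100, -1001*, -1011*, 0-010*, 0-011*, 00-11, 0001-*, 010-0*, 010-1*, 0100-*, 0101-*, 1-001*, 1-011*, 10-00*, 10-01*, 100-1*, 1000-*, 101-0, 1010-*, 11-11, 110-1*
[col 2] --011, -10-1, 0-01-, 010--, 1-0-1, 10-0-
Prime implicants: --011, -0100, -10-1, 0-01-, 00-11, 010--, 1-0-1, 10-0-, 101-0, 11-11
PI chart (minterm → PIs covering it):
  2 | 0-01-  (sole → essential)
  4 | -0100  (sole → essential)
  7 | 00-11  (sole → essential)
  8 | 010--  (sole → essential)
  9 | -10-1,010--
  10 | 0-01-,010--
  11 | --011,-10-1,0-01-,010--
  16 | 10-0-  (sole → essential)
  17 | 1-0-1,10-0-
  20 | -0100,10-0-,101-0
  22 | 101-0  (sole → essential)
  25 | -10-1,1-0-1
  31 | 11-11  (sole → essential)
Essential prime implicants: -0100, 0-01-, 00-11, 010--, 10-0-, 101-0, 11-11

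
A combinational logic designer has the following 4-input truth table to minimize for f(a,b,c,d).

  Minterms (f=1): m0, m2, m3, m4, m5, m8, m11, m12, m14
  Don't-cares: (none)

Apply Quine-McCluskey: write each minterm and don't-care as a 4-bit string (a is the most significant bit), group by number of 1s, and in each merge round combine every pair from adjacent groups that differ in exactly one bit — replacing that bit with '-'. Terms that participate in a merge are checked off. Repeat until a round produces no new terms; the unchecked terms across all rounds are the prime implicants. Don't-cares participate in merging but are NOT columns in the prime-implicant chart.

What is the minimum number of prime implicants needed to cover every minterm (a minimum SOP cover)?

[col 0] 0000*, 0010*, 0011*, 0100*, 0101*, 1000*, 1011*, 1100*, 1110*
[col 1] -000*, -011, -100*, 0-00*, 00-0, 001-, 010-, 1-00*, 11-0
[col 2] --00
Prime implicants: --00, -011, 00-0, 001-, 010-, 11-0
PI chart (minterm → PIs covering it):
  0 | --00,00-0
  2 | 00-0,001-
  3 | -011,001-
  4 | --00,010-
  5 | 010-  (sole → essential)
  8 | --00  (sole → essential)
  11 | -011  (sole → essential)
  12 | --00,11-0
  14 | 11-0  (sole → essential)
Essential prime implicants: --00, -011, 010-, 11-0
Petrick residual → 00-0
Minimum SOP uses 5 PIs: c'd' + b'cd + a'b'd' + a'bc' + abd'

5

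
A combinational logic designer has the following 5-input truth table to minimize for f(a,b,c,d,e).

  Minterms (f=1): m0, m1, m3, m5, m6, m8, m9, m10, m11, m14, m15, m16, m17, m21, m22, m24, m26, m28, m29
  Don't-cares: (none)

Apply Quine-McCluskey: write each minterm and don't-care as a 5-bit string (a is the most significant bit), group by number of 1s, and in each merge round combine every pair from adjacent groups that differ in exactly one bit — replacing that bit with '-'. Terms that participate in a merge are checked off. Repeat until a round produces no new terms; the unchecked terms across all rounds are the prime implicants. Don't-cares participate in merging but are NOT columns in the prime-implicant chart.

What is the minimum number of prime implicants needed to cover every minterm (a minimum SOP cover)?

7

Round 0: 00000✓ 00001✓ 00011✓ 00101✓ 00110✓ 01000✓ 01001✓ 01010✓ 01011✓ 01110✓ 01111✓ 10000✓ 10001✓ 10101✓ 10110✓ 11000✓ 11010✓ 11100✓ 11101✓
Round 1: -0000✓ -0001✓ -0101✓ -0110 -1000✓ -1010✓ 0-000✓ 0-001✓ 0-011✓ 0-110 00-01✓ 000-1✓ 0000-✓ 01-10✓ 01-11✓ 010-0✓ 010-1✓ 0100-✓ 0101-✓ 0111-✓ 1-000✓ 1-101 10-01✓ 1000-✓ 11-00 110-0✓ 1110-
Round 2: --000 -0-01 -000- -10-0 0-0-1 0-00- 01-1- 010--
PIs = {--000, -0-01, -000-, -0110, -10-0, 0-0-1, 0-00-, 0-110, 01-1-, 010--, 1-101, 11-00, 1110-}
Coverage chart:
  m0: --000,-000-,0-00-
  m1: -0-01,-000-,0-0-1,0-00-
  m3: 0-0-1 ←essential
  m5: -0-01 ←essential
  m6: -0110,0-110
  m8: --000,-10-0,0-00-,010--
  m9: 0-0-1,0-00-,010--
  m10: -10-0,01-1-,010--
  m11: 0-0-1,01-1-,010--
  m14: 0-110,01-1-
  m15: 01-1- ←essential
  m16: --000,-000-
  m17: -0-01,-000-
  m21: -0-01,1-101
  m22: -0110 ←essential
  m24: --000,-10-0,11-00
  m26: -10-0 ←essential
  m28: 11-00,1110-
  m29: 1-101,1110-
Essential: -0-01, -0110, -10-0, 0-0-1, 01-1-
Petrick residual → --000, 1110-
Min cover (7 terms): c'd'e' + b'd'e + b'cde' + bc'e' + a'c'e + a'bd + abcd'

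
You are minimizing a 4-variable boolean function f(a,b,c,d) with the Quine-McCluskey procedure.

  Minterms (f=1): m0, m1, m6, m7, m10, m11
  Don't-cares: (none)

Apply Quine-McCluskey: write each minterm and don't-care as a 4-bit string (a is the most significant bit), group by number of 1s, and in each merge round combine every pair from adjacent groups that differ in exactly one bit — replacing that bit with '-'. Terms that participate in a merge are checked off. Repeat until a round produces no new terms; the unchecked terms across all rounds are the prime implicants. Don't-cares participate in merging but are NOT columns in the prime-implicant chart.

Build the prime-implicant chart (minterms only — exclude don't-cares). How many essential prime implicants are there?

3

Round 0: 0000✓ 0001✓ 0110✓ 0111✓ 1010✓ 1011✓
Round 1: 000- 011- 101-
PIs = {000-, 011-, 101-}
Coverage chart:
  m0: 000- ←essential
  m1: 000- ←essential
  m6: 011- ←essential
  m7: 011- ←essential
  m10: 101- ←essential
  m11: 101- ←essential
Essential: 000-, 011-, 101-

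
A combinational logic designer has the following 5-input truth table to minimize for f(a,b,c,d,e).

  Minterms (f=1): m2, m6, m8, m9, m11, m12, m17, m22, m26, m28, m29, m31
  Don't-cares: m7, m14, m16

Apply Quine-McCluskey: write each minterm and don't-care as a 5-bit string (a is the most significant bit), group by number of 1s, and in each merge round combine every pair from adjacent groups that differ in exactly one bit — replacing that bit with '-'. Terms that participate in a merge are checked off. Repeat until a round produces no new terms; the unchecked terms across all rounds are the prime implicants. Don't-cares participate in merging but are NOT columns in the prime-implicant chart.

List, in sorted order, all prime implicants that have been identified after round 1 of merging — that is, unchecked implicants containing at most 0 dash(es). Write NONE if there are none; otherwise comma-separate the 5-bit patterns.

11010

[col 0] 00010*, 00110*, 00111*, 01000*, 01001*, 01011*, 01100*, 01110*, 10000*, 10001*, 10110*, 11010, 11100*, 11101*, 11111*
[col 1] -0110, -1100, 0-110, 00-10, 0011-, 01-00, 010-1, 0100-, 011-0, 1000-, 111-1, 1110-
Prime implicants: -0110, -1100, 0-110, 00-10, 0011-, 01-00, 010-1, 0100-, 011-0, 1000-, 11010, 111-1, 1110-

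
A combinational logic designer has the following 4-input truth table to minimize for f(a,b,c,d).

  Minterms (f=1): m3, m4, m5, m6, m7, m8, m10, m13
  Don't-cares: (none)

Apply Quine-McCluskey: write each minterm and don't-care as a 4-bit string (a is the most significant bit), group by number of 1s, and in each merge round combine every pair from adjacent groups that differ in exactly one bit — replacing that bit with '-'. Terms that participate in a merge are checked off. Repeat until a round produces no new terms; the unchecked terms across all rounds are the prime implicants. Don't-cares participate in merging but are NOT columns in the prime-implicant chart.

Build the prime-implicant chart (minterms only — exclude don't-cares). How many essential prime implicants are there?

4

Round 0: 0011✓ 0100✓ 0101✓ 0110✓ 0111✓ 1000✓ 1010✓ 1101✓
Round 1: -101 0-11 01-0✓ 01-1✓ 010-✓ 011-✓ 10-0
Round 2: 01--
PIs = {-101, 0-11, 01--, 10-0}
Coverage chart:
  m3: 0-11 ←essential
  m4: 01-- ←essential
  m5: -101,01--
  m6: 01-- ←essential
  m7: 0-11,01--
  m8: 10-0 ←essential
  m10: 10-0 ←essential
  m13: -101 ←essential
Essential: -101, 0-11, 01--, 10-0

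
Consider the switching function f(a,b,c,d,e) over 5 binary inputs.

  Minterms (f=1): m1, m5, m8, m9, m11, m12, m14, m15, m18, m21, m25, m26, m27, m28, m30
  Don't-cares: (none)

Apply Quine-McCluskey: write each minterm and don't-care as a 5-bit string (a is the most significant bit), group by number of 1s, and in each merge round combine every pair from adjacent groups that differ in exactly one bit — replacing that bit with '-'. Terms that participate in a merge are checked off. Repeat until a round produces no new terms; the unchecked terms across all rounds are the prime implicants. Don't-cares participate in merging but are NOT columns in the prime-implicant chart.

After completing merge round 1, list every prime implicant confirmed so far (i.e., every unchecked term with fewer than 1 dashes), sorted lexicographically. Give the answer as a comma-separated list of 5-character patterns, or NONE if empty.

NONE

size-2^0 implicants → 00001(✓)  00101(✓)  01000(✓)  01001(✓)  01011(✓)  01100(✓)  01110(✓)  01111(✓)  10010(✓)  10101(✓)  11001(✓)  11010(✓)  11011(✓)  11100(✓)  11110(✓)
size-2^1 implicants → -0101  -1001(✓)  -1011(✓)  -1100(✓)  -1110(✓)  0-001  00-01  01-00  01-11  010-1(✓)  0100-  011-0(✓)  0111-  1-010  11-10  110-1(✓)  1101-  111-0(✓)
size-2^2 implicants → -10-1  -11-0
Unchecked terms (primes): -0101, -10-1, -11-0, 0-001, 00-01, 01-00, 01-11, 0100-, 0111-, 1-010, 11-10, 1101-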